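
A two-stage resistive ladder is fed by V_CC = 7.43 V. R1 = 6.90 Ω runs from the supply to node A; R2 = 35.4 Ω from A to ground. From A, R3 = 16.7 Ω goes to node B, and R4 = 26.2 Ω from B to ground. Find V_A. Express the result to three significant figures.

Node A sees R2 in parallel with the series input of stage 2, R3 + R4 = 42.90 Ω.
R2 ‖ (R3+R4) = 19.40 Ω.
V_A = 7.43 × 19.40/(6.90 + 19.40) = 5.480 V.

V_A ≈ 5.48 V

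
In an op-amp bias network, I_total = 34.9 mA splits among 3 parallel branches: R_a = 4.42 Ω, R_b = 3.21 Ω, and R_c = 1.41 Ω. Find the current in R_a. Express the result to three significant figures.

Total conductance ΣG = 1/4.42 + 1/3.21 + 1/1.41 = 1.247 (units of 1/Ω).
Current divider: I(R_a) = I_total · G_k/ΣG = 34.9 × (0.2262/1.247) = 34.9 × 0.1814 = 6.332 mA.

I ≈ 6.33 mA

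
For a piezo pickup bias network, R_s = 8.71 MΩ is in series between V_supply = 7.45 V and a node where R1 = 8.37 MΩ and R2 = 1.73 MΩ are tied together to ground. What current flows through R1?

Combine the parallel branches: R_p = (1/8.37 + 1/1.73)⁻¹ = 1.434 MΩ.
V_A by voltage divider: V_A = 7.45 × 1.434/(8.71 + 1.434) = 1.053 V.
I(R1) = V_A / R1 = 1.053/8.37 = 0.1258 µA.
(Equivalently: I_total = 0.7344 µA, then current-divider fraction G_k/ΣG = 0.1713.)

I ≈ 0.126 µA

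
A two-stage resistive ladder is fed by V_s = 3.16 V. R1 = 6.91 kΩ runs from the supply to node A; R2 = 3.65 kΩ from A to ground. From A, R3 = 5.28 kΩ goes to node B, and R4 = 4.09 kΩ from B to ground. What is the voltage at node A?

V_A ≈ 0.870 V

Looking into the second stage from A: R3 + R4 = 9.370 kΩ appears in parallel with R2.
R2 ‖ (R3+R4) = 2.627 kΩ.
So V_A = 3.16 × 0.2754 = 0.8704 V.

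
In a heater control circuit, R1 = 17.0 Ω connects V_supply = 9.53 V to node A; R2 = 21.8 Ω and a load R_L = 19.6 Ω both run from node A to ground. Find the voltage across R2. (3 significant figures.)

V_out ≈ 3.60 V

R2 ‖ R_L = (21.8 × 19.6)/(21.8 + 19.6) = 10.32 Ω.
Now apply the divider: V_out = 9.53 × 0.3778 = 3.600 V.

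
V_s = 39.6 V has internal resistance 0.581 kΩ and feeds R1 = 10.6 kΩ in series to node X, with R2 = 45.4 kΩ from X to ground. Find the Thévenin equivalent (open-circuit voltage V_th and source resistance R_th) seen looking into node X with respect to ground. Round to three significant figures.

R1' = 0.581 + 10.6 = 11.18 kΩ (source resistance + R1).
Open-circuit (no load on X): V_th = V_s · R2/(R1' + R2) = 39.6 × 45.4/(11.18 + 45.4) = 31.77 V.
Looking into X with the source shorted: R_th = R1'·R2/(R1'+R2) = 11.18 × 45.4/56.58 = 8.972 kΩ.

V_th ≈ 31.8 V, R_th ≈ 8.97 kΩ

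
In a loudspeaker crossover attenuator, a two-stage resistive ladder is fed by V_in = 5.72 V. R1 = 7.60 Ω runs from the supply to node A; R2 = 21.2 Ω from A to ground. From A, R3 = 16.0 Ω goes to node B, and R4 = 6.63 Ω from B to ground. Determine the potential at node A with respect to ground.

The second stage (R3 + R4 = 22.63 Ω) loads node A in parallel with R2.
Effective lower resistance at A: R2 ‖ 22.63 = 10.95 Ω.
V_A = 5.72 × 10.95/(7.60 + 10.95) = 3.376 V.

V_A ≈ 3.38 V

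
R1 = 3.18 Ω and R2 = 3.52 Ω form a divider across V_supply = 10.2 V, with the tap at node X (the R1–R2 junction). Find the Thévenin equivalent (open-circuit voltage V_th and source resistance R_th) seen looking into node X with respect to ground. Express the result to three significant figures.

V_th is the unloaded tap voltage: V_supply · R2/(R1+R2) = 10.2 × 0.5254 = 5.359 V.
Looking into X with the source shorted: R_th = R1·R2/(R1+R2) = 3.180 × 3.52/6.700 = 1.671 Ω.

V_th ≈ 5.36 V, R_th ≈ 1.67 Ω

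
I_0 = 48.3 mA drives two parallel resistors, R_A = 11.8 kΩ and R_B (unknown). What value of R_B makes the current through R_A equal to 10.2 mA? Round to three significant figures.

The fraction through R_A equals R_B/(R_A+R_B).
10.2/48.3 = R_B/(R_A + R_B) → R_B = R_A · (0.2112)/(1 − 0.2112) = 11.8 × 0.2677 = 3.159 kΩ.

R_B ≈ 3.16 kΩ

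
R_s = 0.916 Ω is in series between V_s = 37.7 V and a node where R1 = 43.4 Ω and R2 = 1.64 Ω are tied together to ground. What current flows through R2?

Equivalent of the parallel group: R_p = 1.580 Ω.
V_A = 37.7 × 1.580/2.496 = 23.87 V.
Branch current I = V_A/R2 = 23.87/1.64 = 14.55 A.

I ≈ 14.6 A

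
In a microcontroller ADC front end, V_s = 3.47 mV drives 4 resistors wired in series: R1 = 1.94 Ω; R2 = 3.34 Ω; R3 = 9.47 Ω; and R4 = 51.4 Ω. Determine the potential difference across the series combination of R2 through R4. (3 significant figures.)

V ≈ 3.37 mV

ΣR = 1.94 + 3.34 + 9.47 + 51.4 = 66.15 Ω.
R_{R2..R4} = 3.34 + 9.47 + 51.4 = 64.21 Ω.
V = V_s · R/ΣR = 3.47 × 0.9707 = 3.368 mV.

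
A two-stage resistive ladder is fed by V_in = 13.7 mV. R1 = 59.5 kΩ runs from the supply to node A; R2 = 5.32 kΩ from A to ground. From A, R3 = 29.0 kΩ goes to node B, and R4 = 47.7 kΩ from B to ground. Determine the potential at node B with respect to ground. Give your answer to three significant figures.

V_B ≈ 0.657 mV

The second stage (R3 + R4 = 76.70 kΩ) loads node A in parallel with R2.
Effective lower resistance at A: R2 ‖ 76.70 = 4.975 kΩ.
First divider: V_A = V_in · 4.975/(59.5 + 4.975) = 1.057 mV.
Stage 2 is unloaded, so V_B = V_A · R4/(R3+R4) = 1.057 × 47.7/76.70 = 0.6574 mV.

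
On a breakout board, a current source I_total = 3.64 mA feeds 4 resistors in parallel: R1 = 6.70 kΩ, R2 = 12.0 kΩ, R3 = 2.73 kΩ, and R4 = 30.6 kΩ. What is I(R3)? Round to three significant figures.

Total conductance ΣG = 1/6.70 + 1/12.0 + 1/2.73 + 1/30.6 = 0.6316 (units of 1/kΩ).
Current divider: I(R3) = I_total · G_k/ΣG = 3.64 × (0.3663/0.6316) = 3.64 × 0.5800 = 2.111 mA.

I ≈ 2.11 mA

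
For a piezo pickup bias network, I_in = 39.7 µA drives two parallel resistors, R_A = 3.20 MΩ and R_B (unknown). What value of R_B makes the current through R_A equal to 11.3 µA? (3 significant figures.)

R_B ≈ 1.27 MΩ

In a two-way split, I_A/I_in = R_B/(R_A + R_B).
11.3/39.7 = R_B/(R_A + R_B) → R_B = R_A · (0.2846)/(1 − 0.2846) = 3.20 × 0.3979 = 1.273 MΩ.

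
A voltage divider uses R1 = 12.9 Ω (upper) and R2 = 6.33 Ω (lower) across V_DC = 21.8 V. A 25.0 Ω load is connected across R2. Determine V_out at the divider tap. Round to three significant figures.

First combine the lower leg with the load: R2 ‖ R_L = 5.051 Ω.
Then V_out = V_DC · R2'/(R1 + R2') = 21.8 × 5.051/17.95 = 6.134 V.
(Unloaded it would be 7.18 V; the load pulls it down.)

V_out ≈ 6.13 V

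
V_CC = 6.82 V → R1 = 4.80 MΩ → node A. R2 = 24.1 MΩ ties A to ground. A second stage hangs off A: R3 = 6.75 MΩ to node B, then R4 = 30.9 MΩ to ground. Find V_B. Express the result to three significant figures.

Looking into the second stage from A: R3 + R4 = 37.65 MΩ appears in parallel with R2.
Effective lower resistance at A: R2 ‖ 37.65 = 14.69 MΩ.
First divider: V_A = V_CC · 14.69/(4.80 + 14.69) = 5.141 V.
Stage 2 is unloaded, so V_B = V_A · R4/(R3+R4) = 5.141 × 30.9/37.65 = 4.219 V.

V_B ≈ 4.22 V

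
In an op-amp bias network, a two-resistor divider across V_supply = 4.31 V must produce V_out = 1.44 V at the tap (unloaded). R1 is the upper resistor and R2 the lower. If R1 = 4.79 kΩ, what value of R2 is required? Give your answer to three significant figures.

R2 ≈ 2.40 kΩ

The divider ratio is R2/(R1+R2) = 1.44/4.31 = 0.3341.
So R2 = R1 · V_out/(V_supply − V_out) = 4.79 × 1.44/(4.31 − 1.44) = 4.79 × 0.5017 = 2.403 kΩ.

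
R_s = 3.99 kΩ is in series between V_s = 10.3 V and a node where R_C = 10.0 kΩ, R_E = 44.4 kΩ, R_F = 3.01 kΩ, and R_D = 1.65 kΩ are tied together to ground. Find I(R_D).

Combine the parallel branches: R_p = (1/10.0 + 1/44.4 + 1/3.01 + 1/1.65)⁻¹ = 0.9427 kΩ.
Node voltage V_A = V_s · R_p/(R_s + R_p) = 10.3 × 0.1911 = 1.968 V.
Branch current I = V_A/R_D = 1.968/1.65 = 1.193 mA.

I ≈ 1.19 mA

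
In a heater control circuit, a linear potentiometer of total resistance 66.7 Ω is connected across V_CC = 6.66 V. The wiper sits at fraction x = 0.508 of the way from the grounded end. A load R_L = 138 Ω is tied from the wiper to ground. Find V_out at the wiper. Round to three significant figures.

Split the track: R_lower = x·R_p = 33.88 Ω, R_upper = (1−x)·R_p = 32.82 Ω.
Lower segment in parallel with the load: 33.88 ‖ 138 = 27.20 Ω.
Loaded-divider output: V_out = 6.66 × 0.4532 = 3.019 V.

V_out ≈ 3.02 V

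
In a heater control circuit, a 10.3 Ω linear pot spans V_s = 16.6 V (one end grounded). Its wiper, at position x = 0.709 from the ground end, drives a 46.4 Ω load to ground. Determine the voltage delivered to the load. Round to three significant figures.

V_out ≈ 11.3 V

Split the track: R_lower = x·R_p = 7.303 Ω, R_upper = (1−x)·R_p = 2.997 Ω.
Lower segment in parallel with the load: 7.303 ‖ 46.4 = 6.310 Ω.
Loaded-divider output: V_out = 16.6 × 0.6780 = 11.25 V.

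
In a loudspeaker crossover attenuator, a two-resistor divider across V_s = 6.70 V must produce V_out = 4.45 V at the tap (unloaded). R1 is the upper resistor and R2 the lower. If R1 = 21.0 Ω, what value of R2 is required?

Required fraction k = V_out/V_s = 0.6642.
Rearranging, R2 = R1·k/(1−k) = 21.0 × 1.978 = 41.53 Ω.

R2 ≈ 41.5 Ω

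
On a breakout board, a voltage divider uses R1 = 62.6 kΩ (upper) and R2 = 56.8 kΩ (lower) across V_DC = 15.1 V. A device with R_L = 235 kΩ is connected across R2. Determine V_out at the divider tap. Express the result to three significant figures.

V_out ≈ 6.38 V

The load sits in parallel with R2, giving an effective lower resistance R2' = R2·R_L/(R2+R_L) = 45.74 kΩ.
Now apply the divider: V_out = 15.1 × 0.4222 = 6.375 V.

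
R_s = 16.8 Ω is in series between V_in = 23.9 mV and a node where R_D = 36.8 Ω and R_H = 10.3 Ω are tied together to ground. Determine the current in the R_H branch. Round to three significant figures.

I ≈ 0.752 mA

Combine the parallel branches: R_p = (1/36.8 + 1/10.3)⁻¹ = 8.048 Ω.
V_A by voltage divider: V_A = 23.9 × 8.048/(16.8 + 8.048) = 7.741 mV.
I(R_H) = V_A / R_H = 7.741/10.3 = 0.7515 mA.
(Check via current divider: I_total = 0.9619 mA; share G_k/ΣG = 0.7813 → same result.)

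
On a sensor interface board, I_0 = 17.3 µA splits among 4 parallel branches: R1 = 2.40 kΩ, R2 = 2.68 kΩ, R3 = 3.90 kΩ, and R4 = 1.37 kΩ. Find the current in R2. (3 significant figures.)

I ≈ 3.63 µA

Conductances: ΣG = 1/2.40 + 1/2.68 + 1/3.90 + 1/1.37 = 1.776 (1/kΩ).
Current divider: I(R2) = I_0 · G_k/ΣG = 17.3 × (0.3731/1.776) = 17.3 × 0.2101 = 3.634 µA.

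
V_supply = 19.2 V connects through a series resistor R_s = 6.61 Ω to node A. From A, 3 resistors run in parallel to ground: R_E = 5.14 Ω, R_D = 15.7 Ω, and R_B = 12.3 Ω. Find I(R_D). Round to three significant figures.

Parallel bank: R_p = 1/(1/5.14 + 1/15.7 + 1/12.3) = 2.945 Ω.
V_A = 19.2 × 2.945/9.555 = 5.918 V.
I(R_D) = V_A / R_D = 5.918/15.7 = 0.3769 A.

I ≈ 0.377 A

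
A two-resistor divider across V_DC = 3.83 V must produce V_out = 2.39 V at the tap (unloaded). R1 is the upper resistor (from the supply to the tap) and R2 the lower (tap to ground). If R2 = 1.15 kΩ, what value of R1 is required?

R1 ≈ 0.693 kΩ

Required fraction k = V_out/V_DC = 0.6240.
So R1 = R2 · (V_DC/V_out − 1) = 1.15 × (3.83/2.39 − 1) = 1.15 × 0.6025 = 0.6929 kΩ.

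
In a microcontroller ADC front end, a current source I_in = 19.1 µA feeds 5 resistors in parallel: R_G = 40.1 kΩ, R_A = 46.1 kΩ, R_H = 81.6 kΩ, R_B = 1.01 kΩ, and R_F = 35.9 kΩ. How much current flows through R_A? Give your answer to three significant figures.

ΣG = 1/40.1 + 1/46.1 + 1/81.6 + 1/1.01 + 1/35.9 = 1.077.
Current divider: I(R_A) = I_in · G_k/ΣG = 19.1 × (0.02169/1.077) = 19.1 × 0.02014 = 0.3848 µA.

I ≈ 0.385 µA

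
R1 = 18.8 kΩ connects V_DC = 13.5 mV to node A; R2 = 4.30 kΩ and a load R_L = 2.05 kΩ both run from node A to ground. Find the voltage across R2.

V_out ≈ 0.928 mV

First combine the lower leg with the load: R2 ‖ R_L = 1.388 kΩ.
Voltage divider with the loaded lower leg: V_out = 13.5 × 1.388/(18.8 + 1.388) = 13.5 × 0.06876 = 0.9283 mV.
(Unloaded it would be 2.51 mV; the load pulls it down.)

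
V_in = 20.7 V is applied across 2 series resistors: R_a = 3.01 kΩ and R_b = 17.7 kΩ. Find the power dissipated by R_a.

ΣR = 20.71 kΩ → I = 20.7/20.71 = 0.9995 mA.
V(R_a) = I·R = 3.009 V; P = V·I = 3.009 × 0.9995 = 3.007 mW.

P ≈ 3.01 mW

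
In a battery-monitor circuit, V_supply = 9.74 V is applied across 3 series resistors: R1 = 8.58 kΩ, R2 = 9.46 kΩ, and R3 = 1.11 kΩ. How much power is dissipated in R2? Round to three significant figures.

The common current is I = 9.74/19.15 = 0.5086 mA.
P(R2) = I²·R2 = (0.5086)² × 9.46 = 2.447 mW.

P ≈ 2.45 mW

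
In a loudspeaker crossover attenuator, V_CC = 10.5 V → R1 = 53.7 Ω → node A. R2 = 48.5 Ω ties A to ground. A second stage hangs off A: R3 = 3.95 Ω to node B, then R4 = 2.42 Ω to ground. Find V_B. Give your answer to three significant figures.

Looking into the second stage from A: R3 + R4 = 6.370 Ω appears in parallel with R2.
Effective lower resistance at A: R2 ‖ 6.370 = 5.630 Ω.
First divider: V_A = V_CC · 5.630/(53.7 + 5.630) = 0.9965 V.
V_B = V_A × 0.3799 = 0.3786 V.

V_B ≈ 0.379 V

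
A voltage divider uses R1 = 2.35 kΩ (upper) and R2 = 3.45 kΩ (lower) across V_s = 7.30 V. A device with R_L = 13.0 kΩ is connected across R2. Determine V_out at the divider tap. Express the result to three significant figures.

The load sits in parallel with R2, giving an effective lower resistance R2' = R2·R_L/(R2+R_L) = 2.726 kΩ.
Now apply the divider: V_out = 7.30 × 0.5371 = 3.921 V.
(Unloaded it would be 4.34 V; the load pulls it down.)

V_out ≈ 3.92 V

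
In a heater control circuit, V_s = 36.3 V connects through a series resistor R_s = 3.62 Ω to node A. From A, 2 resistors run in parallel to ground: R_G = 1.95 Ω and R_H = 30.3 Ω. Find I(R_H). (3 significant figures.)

Combine the parallel branches: R_p = (1/1.95 + 1/30.3)⁻¹ = 1.832 Ω.
V_A = 36.3 × 1.832/5.452 = 12.20 V.
Branch current I = V_A/R_H = 12.20/30.3 = 0.4026 A.
(Check via current divider: I_total = 6.658 A; share G_k/ΣG = 0.06047 → same result.)

I ≈ 0.403 A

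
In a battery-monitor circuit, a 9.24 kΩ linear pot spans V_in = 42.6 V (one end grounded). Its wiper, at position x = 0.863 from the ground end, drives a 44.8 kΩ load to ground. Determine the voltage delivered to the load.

Lower segment x·R_p = 7.974 kΩ; upper segment (1−x)·R_p = 1.266 kΩ.
R_L loads the lower segment: effective lower R = 6.769 kΩ.
Then V_out = V_in · 6.769/(1.266 + 6.769) = 35.89 V.
(Unloaded: V_out = x·V_in = 36.8 V.)

V_out ≈ 35.9 V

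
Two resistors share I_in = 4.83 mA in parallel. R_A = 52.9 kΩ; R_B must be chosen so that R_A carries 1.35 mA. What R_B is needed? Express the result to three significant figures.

In a two-way split, I_A/I_in = R_B/(R_A + R_B).
With f = 0.2795, R_B = R_A · f/(1−f) = 52.9 × 0.3879 = 20.52 kΩ.

R_B ≈ 20.5 kΩ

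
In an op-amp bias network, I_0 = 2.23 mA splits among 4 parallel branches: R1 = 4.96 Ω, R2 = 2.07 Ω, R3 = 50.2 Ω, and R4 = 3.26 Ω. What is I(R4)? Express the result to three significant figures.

I ≈ 0.676 mA

ΣG = 1/4.96 + 1/2.07 + 1/50.2 + 1/3.26 = 1.011.
Current divider: I(R4) = I_0 · G_k/ΣG = 2.23 × (0.3067/1.011) = 2.23 × 0.3033 = 0.6764 mA.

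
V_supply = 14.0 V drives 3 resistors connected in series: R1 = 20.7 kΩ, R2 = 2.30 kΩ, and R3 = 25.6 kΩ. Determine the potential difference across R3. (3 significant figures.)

Total series resistance ΣR = 20.7 + 2.30 + 25.6 = 48.60 kΩ.
By the voltage-divider rule, V = 14.0 × 25.60/48.60 = 7.374 V.

V ≈ 7.37 V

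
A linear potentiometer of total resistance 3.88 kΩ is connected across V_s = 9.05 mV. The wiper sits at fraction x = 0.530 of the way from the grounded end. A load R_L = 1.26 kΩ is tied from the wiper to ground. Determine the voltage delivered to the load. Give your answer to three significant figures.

Split the track: R_lower = x·R_p = 2.056 kΩ, R_upper = (1−x)·R_p = 1.824 kΩ.
R_L loads the lower segment: effective lower R = 0.7813 kΩ.
Loaded-divider output: V_out = 9.05 × 0.2999 = 2.714 mV.

V_out ≈ 2.71 mV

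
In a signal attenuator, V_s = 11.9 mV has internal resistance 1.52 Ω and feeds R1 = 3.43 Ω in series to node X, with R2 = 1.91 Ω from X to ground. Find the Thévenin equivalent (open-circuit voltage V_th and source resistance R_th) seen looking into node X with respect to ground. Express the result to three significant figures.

R1' = 1.52 + 3.43 = 4.950 Ω (source resistance + R1).
Open-circuit (no load on X): V_th = V_s · R2/(R1' + R2) = 11.9 × 1.91/(4.950 + 1.91) = 3.313 mV.
Looking into X with the source shorted: R_th = R1'·R2/(R1'+R2) = 4.950 × 1.91/6.860 = 1.378 Ω.

V_th ≈ 3.31 mV, R_th ≈ 1.38 Ω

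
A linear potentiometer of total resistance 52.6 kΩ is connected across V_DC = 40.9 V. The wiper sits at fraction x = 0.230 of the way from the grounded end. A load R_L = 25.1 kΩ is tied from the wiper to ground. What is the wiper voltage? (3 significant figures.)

The pot divides into 40.50 kΩ above the wiper and 12.10 kΩ below.
(x·R_p) ‖ R_L = 8.163 kΩ.
Loaded-divider output: V_out = 40.9 × 0.1677 = 6.861 V.

V_out ≈ 6.86 V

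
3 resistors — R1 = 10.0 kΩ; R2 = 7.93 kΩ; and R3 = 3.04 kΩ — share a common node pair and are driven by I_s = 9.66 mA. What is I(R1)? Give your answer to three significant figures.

Total conductance ΣG = 1/10.0 + 1/7.93 + 1/3.04 = 0.5551 (units of 1/kΩ).
By the current-divider rule, I = I_s · G_k/ΣG = 9.66 × 0.1802 = 1.740 mA.

I ≈ 1.74 mA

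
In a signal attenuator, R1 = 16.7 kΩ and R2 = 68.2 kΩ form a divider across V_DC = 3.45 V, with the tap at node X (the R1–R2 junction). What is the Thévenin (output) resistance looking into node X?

R_th ≈ 13.4 kΩ

Looking into X with the source shorted: R_th = R1·R2/(R1+R2) = 16.70 × 68.2/84.90 = 13.42 kΩ.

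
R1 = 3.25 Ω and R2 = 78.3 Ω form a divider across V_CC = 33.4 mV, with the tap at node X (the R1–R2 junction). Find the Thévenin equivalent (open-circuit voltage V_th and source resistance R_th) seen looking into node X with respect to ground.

V_th ≈ 32.1 mV, R_th ≈ 3.12 Ω

V_th is the unloaded tap voltage: V_CC · R2/(R1+R2) = 33.4 × 0.9601 = 32.07 mV.
Looking into X with the source shorted: R_th = R1·R2/(R1+R2) = 3.250 × 78.3/81.55 = 3.120 Ω.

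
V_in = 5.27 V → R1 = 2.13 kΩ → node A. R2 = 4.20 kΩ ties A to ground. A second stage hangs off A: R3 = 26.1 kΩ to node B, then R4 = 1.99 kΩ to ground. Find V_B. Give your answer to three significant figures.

Looking into the second stage from A: R3 + R4 = 28.09 kΩ appears in parallel with R2.
R2 ‖ (R3+R4) = 3.654 kΩ.
V_A = 5.27 × 3.654/(2.13 + 3.654) = 3.329 V.
Stage 2 is unloaded, so V_B = V_A · R4/(R3+R4) = 3.329 × 1.99/28.09 = 0.2359 V.

V_B ≈ 0.236 V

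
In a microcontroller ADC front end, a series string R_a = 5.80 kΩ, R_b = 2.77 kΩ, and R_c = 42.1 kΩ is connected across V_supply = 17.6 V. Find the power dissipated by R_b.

P ≈ 0.334 mW

The common current is I = 17.6/50.67 = 0.3473 mA.
V(R_b) = I·R = 0.9621 V; P = V·I = 0.9621 × 0.3473 = 0.3342 mW.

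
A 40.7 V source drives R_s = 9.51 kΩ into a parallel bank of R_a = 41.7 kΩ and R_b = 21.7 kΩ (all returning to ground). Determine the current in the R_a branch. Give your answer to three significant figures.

Parallel bank: R_p = 1/(1/41.7 + 1/21.7) = 14.27 kΩ.
V_A by voltage divider: V_A = 40.7 × 14.27/(9.51 + 14.27) = 24.43 V.
Branch current I = V_A/R_a = 24.43/41.7 = 0.5857 mA.

I ≈ 0.586 mA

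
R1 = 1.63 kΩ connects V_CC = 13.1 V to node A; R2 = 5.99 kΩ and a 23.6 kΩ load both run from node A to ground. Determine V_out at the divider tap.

The load sits in parallel with R2, giving an effective lower resistance R2' = R2·R_L/(R2+R_L) = 4.777 kΩ.
Voltage divider with the loaded lower leg: V_out = 13.1 × 4.777/(1.63 + 4.777) = 13.1 × 0.7456 = 9.767 V.
(Unloaded it would be 10.3 V; the load pulls it down.)

V_out ≈ 9.77 V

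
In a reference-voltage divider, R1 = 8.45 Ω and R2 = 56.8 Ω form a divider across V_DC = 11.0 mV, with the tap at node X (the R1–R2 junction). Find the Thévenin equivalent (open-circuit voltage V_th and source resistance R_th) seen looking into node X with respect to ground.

V_th ≈ 9.58 mV, R_th ≈ 7.36 Ω

V_th is the unloaded tap voltage: V_DC · R2/(R1+R2) = 11.0 × 0.8705 = 9.575 mV.
Zeroing V_DC shorts the top of R1 to ground, so R_th = R1 ‖ R2 = 7.356 Ω.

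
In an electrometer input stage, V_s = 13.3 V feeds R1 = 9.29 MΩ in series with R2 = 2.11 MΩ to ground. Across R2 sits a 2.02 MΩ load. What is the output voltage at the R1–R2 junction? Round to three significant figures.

R2 ‖ R_L = (2.11 × 2.02)/(2.11 + 2.02) = 1.032 MΩ.
Then V_out = V_s · R2'/(R1 + R2') = 13.3 × 1.032/10.32 = 1.330 V.

V_out ≈ 1.33 V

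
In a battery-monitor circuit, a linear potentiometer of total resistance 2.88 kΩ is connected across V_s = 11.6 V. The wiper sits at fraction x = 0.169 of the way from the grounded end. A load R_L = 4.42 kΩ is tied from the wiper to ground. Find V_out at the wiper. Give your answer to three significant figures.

V_out ≈ 1.80 V

The pot divides into 2.393 kΩ above the wiper and 0.4867 kΩ below.
(x·R_p) ‖ R_L = 0.4384 kΩ.
Loaded-divider output: V_out = 11.6 × 0.1548 = 1.796 V.
(Unloaded: V_out = x·V_s = 1.96 V.)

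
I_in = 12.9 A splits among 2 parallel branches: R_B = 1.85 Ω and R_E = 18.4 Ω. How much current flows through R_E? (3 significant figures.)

I ≈ 1.18 A

Two-branch current divider: I_k = I_in · R_other/(R_1 + R_2).
So I = 12.9 × 1.85/20.25 = 1.179 A.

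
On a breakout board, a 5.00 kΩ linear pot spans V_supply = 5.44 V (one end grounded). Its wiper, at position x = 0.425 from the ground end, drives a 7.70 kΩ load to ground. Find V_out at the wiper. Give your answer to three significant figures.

The pot divides into 2.875 kΩ above the wiper and 2.125 kΩ below.
Lower segment in parallel with the load: 2.125 ‖ 7.70 = 1.665 kΩ.
V_out = 5.44 × 1.665/(2.875 + 1.665) = 1.995 V.

V_out ≈ 2.00 V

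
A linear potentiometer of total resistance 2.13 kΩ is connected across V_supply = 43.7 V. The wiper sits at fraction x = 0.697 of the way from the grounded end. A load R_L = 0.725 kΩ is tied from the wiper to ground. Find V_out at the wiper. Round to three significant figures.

V_out ≈ 18.8 V

The pot divides into 0.6454 kΩ above the wiper and 1.485 kΩ below.
R_L loads the lower segment: effective lower R = 0.4871 kΩ.
V_out = 43.7 × 0.4871/(0.6454 + 0.4871) = 18.80 V.
(Unloaded: V_out = x·V_supply = 30.5 V.)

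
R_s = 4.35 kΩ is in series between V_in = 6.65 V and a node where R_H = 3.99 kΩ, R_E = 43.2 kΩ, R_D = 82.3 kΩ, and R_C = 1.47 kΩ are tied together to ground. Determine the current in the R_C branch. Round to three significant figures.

Combine the parallel branches: R_p = (1/3.99 + 1/43.2 + 1/82.3 + 1/1.47)⁻¹ = 1.035 kΩ.
V_A by voltage divider: V_A = 6.65 × 1.035/(4.35 + 1.035) = 1.278 V.
I(R_C) = V_A / R_C = 1.278/1.47 = 0.8695 mA.
(Equivalently: I_total = 1.235 mA, then current-divider fraction G_k/ΣG = 0.7041.)

I ≈ 0.869 mA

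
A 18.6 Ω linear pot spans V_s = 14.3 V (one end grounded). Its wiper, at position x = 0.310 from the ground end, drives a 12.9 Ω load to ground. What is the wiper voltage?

Lower segment x·R_p = 5.766 Ω; upper segment (1−x)·R_p = 12.83 Ω.
R_L loads the lower segment: effective lower R = 3.985 Ω.
Loaded-divider output: V_out = 14.3 × 0.2369 = 3.388 V.
(Unloaded: V_out = x·V_s = 4.43 V.)

V_out ≈ 3.39 V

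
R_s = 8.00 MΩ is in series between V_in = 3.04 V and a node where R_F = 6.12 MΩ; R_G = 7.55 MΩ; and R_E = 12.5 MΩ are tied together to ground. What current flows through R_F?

Combine the parallel branches: R_p = (1/6.12 + 1/7.55 + 1/12.5)⁻¹ = 2.661 MΩ.
Node voltage V_A = V_in · R_p/(R_s + R_p) = 3.04 × 0.2496 = 0.7587 V.
Branch current I = V_A/R_F = 0.7587/6.12 = 0.1240 µA.

I ≈ 0.124 µA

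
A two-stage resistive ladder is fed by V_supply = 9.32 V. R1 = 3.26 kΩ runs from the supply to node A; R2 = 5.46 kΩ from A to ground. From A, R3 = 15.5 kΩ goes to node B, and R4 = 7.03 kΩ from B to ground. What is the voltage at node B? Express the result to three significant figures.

Node A sees R2 in parallel with the series input of stage 2, R3 + R4 = 22.53 kΩ.
Effective lower resistance at A: R2 ‖ 22.53 = 4.395 kΩ.
V_A = 9.32 × 4.395/(3.26 + 4.395) = 5.351 V.
Then the unloaded second divider: V_B = V_A × R4/(R3+R4) = 5.351 × 0.3120 = 1.670 V.

V_B ≈ 1.67 V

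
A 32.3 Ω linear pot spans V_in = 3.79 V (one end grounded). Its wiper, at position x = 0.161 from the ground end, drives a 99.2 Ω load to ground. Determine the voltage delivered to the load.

V_out ≈ 0.584 V

The pot divides into 27.10 Ω above the wiper and 5.200 Ω below.
R_L loads the lower segment: effective lower R = 4.941 Ω.
Loaded-divider output: V_out = 3.79 × 0.1542 = 0.5845 V.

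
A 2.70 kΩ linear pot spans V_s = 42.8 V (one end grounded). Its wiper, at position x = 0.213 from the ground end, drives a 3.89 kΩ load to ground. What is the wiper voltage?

V_out ≈ 8.17 V

Lower segment x·R_p = 0.5751 kΩ; upper segment (1−x)·R_p = 2.125 kΩ.
R_L loads the lower segment: effective lower R = 0.5010 kΩ.
Then V_out = V_s · 0.5010/(2.125 + 0.5010) = 8.166 V.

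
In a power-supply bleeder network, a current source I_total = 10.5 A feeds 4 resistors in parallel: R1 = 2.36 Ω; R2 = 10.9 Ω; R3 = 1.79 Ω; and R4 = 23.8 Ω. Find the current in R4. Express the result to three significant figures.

ΣG = 1/2.36 + 1/10.9 + 1/1.79 + 1/23.8 = 1.116.
By the current-divider rule, I = I_total · G_k/ΣG = 10.5 × 0.03764 = 0.3953 A.

I ≈ 0.395 A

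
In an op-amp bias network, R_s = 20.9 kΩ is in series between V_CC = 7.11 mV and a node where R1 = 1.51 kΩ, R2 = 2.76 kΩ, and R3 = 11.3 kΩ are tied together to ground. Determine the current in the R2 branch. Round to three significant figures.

Equivalent of the parallel group: R_p = 0.8984 kΩ.
V_A = 7.11 × 0.8984/21.80 = 0.2930 mV.
Branch current I = V_A/R2 = 0.2930/2.76 = 0.1062 µA.

I ≈ 0.106 µA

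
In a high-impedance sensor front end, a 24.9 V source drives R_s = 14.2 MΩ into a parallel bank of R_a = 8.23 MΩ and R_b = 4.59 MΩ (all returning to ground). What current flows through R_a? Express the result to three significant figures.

Combine the parallel branches: R_p = (1/8.23 + 1/4.59)⁻¹ = 2.947 MΩ.
Node voltage V_A = V_in · R_p/(R_s + R_p) = 24.9 × 0.1718 = 4.279 V.
Branch current I = V_A/R_a = 4.279/8.23 = 0.5199 µA.

I ≈ 0.520 µA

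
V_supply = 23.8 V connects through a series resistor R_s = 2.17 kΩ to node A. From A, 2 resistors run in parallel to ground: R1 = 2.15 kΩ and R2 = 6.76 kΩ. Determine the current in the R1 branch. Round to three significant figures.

Combine the parallel branches: R_p = (1/2.15 + 1/6.76)⁻¹ = 1.631 kΩ.
V_A = 23.8 × 1.631/3.801 = 10.21 V.
I(R1) = V_A / R1 = 10.21/2.15 = 4.750 mA.

I ≈ 4.75 mA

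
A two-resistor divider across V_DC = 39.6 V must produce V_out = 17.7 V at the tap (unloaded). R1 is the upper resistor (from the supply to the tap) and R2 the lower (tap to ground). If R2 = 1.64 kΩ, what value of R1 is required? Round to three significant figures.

R1 ≈ 2.03 kΩ

V_out/V_DC = R2/(R1+R2) = 0.4470.
Rearranging, R1 = R2·(1−k)/k = 1.64 × 1.237 = 2.029 kΩ.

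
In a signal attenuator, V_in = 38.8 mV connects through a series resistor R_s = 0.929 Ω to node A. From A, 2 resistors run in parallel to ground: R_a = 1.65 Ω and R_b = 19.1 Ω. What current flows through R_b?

I ≈ 1.26 mA

Parallel bank: R_p = 1/(1/1.65 + 1/19.1) = 1.519 Ω.
Node voltage V_A = V_in · R_p/(R_s + R_p) = 38.8 × 0.6205 = 24.07 mV.
I(R_b) = V_A / R_b = 24.07/19.1 = 1.260 mA.
(Check via current divider: I_total = 15.85 mA; share G_k/ΣG = 0.07952 → same result.)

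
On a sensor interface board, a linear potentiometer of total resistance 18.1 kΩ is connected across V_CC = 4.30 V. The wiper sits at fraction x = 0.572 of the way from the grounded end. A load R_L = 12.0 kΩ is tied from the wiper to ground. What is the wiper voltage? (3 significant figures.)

Lower segment x·R_p = 10.35 kΩ; upper segment (1−x)·R_p = 7.747 kΩ.
(x·R_p) ‖ R_L = 5.558 kΩ.
V_out = 4.30 × 5.558/(7.747 + 5.558) = 1.796 V.

V_out ≈ 1.80 V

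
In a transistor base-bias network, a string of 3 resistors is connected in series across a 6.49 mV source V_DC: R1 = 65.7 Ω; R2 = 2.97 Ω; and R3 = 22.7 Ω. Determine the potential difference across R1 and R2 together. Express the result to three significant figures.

Total series resistance ΣR = 65.7 + 2.97 + 22.7 = 91.37 Ω.
R_{R1..R2} = 65.7 + 2.97 = 68.67 Ω.
Voltage divider: V = V_DC · (68.67 / 91.37) = 6.49 × 0.7516 = 4.878 mV.

V ≈ 4.88 mV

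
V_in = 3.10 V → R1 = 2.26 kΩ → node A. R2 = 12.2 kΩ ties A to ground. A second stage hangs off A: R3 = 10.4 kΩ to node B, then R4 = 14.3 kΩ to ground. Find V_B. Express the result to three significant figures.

The second stage (R3 + R4 = 24.70 kΩ) loads node A in parallel with R2.
Effective lower resistance at A: R2 ‖ 24.70 = 8.166 kΩ.
V_A = 3.10 × 8.166/(2.26 + 8.166) = 2.428 V.
V_B = V_A × 0.5789 = 1.406 V.

V_B ≈ 1.41 V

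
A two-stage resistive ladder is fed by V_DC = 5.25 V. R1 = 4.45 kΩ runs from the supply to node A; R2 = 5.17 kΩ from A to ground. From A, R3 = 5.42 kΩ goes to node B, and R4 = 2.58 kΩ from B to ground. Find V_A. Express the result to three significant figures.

Node A sees R2 in parallel with the series input of stage 2, R3 + R4 = 8.000 kΩ.
Effective lower resistance at A: R2 ‖ 8.000 = 3.140 kΩ.
First divider: V_A = V_DC · 3.140/(4.45 + 3.140) = 2.172 V.

V_A ≈ 2.17 V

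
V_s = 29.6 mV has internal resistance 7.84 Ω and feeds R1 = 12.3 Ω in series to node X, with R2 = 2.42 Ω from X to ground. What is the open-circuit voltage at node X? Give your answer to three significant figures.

R1' = 7.84 + 12.3 = 20.14 Ω (source resistance + R1).
With X open, the divider is unloaded: V_th = 29.6 × 2.42/22.56 = 3.175 mV.

V_th ≈ 3.18 mV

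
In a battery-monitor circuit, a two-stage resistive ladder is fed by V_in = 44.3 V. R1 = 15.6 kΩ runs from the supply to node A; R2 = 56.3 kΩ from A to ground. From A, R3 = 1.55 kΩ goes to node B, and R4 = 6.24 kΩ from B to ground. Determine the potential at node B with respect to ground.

Node A sees R2 in parallel with the series input of stage 2, R3 + R4 = 7.790 kΩ.
R2 ‖ (R3+R4) = 6.843 kΩ.
So V_A = 44.3 × 0.3049 = 13.51 V.
V_B = V_A × 0.8010 = 10.82 V.

V_B ≈ 10.8 V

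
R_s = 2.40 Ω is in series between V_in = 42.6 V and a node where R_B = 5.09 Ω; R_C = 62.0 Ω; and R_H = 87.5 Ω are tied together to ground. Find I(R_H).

Combine the parallel branches: R_p = (1/5.09 + 1/62.0 + 1/87.5)⁻¹ = 4.464 Ω.
V_A = 42.6 × 4.464/6.864 = 27.70 V.
I(R_H) = V_A / R_H = 27.70/87.5 = 0.3166 A.

I ≈ 0.317 A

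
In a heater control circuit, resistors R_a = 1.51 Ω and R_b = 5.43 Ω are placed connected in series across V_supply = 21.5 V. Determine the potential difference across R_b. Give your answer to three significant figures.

V ≈ 16.8 V

Total series resistance ΣR = 1.51 + 5.43 = 6.940 Ω.
V = V_supply · R/ΣR = 21.5 × 0.7824 = 16.82 V.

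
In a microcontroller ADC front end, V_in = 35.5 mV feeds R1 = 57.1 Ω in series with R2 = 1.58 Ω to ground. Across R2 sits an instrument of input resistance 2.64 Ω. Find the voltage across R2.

V_out ≈ 0.604 mV

The load sits in parallel with R2, giving an effective lower resistance R2' = R2·R_L/(R2+R_L) = 0.9884 Ω.
Then V_out = V_in · R2'/(R1 + R2') = 35.5 × 0.9884/58.09 = 0.6041 mV.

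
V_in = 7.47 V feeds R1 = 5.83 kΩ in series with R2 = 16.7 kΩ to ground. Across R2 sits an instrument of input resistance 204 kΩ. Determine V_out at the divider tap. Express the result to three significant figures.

V_out ≈ 5.42 V

R2 ‖ R_L = (16.7 × 204)/(16.7 + 204) = 15.44 kΩ.
Now apply the divider: V_out = 7.47 × 0.7259 = 5.422 V.
(Unloaded it would be 5.54 V; the load pulls it down.)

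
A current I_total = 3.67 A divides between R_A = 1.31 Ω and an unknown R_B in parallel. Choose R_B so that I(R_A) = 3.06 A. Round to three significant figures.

R_B ≈ 6.57 Ω

In a two-way split, I_A/I_total = R_B/(R_A + R_B).
With f = 0.8338, R_B = R_A · f/(1−f) = 1.31 × 5.016 = 6.571 Ω.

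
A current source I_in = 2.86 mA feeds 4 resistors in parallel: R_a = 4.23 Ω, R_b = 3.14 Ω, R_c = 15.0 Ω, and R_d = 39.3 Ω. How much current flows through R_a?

ΣG = 1/4.23 + 1/3.14 + 1/15.0 + 1/39.3 = 0.6470.
By the current-divider rule, I = I_in · G_k/ΣG = 2.86 × 0.3654 = 1.045 mA.

I ≈ 1.05 mA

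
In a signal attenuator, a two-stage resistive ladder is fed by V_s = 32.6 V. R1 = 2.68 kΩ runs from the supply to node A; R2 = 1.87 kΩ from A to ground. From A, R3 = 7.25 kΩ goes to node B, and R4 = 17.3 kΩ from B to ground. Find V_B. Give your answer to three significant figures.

Node A sees R2 in parallel with the series input of stage 2, R3 + R4 = 24.55 kΩ.
R2 ‖ (R3+R4) = 1.738 kΩ.
So V_A = 32.6 × 0.3933 = 12.82 V.
Stage 2 is unloaded, so V_B = V_A · R4/(R3+R4) = 12.82 × 17.3/24.55 = 9.036 V.

V_B ≈ 9.04 V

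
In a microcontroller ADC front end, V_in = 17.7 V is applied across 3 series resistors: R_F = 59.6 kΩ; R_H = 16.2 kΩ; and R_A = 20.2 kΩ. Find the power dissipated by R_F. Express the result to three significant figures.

P ≈ 2.03 mW

The common current is I = 17.7/96.00 = 0.1844 mA.
P(R_F) = I²·R_F = (0.1844)² × 59.6 = 2.026 mW.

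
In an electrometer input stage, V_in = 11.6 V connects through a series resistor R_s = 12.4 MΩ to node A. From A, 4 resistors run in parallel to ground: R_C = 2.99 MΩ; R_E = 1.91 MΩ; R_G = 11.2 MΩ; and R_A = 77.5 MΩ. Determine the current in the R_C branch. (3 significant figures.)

Equivalent of the parallel group: R_p = 1.041 MΩ.
V_A = 11.6 × 1.041/13.44 = 0.8988 V.
Branch current I = V_A/R_C = 0.8988/2.99 = 0.3006 µA.

I ≈ 0.301 µA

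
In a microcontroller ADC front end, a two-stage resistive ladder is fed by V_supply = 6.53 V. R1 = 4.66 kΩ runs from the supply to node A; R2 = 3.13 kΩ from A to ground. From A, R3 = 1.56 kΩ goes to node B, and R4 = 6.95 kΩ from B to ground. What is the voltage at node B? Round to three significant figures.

Looking into the second stage from A: R3 + R4 = 8.510 kΩ appears in parallel with R2.
R2 ‖ (R3+R4) = 2.288 kΩ.
First divider: V_A = V_supply · 2.288/(4.66 + 2.288) = 2.151 V.
Then the unloaded second divider: V_B = V_A × R4/(R3+R4) = 2.151 × 0.8167 = 1.756 V.

V_B ≈ 1.76 V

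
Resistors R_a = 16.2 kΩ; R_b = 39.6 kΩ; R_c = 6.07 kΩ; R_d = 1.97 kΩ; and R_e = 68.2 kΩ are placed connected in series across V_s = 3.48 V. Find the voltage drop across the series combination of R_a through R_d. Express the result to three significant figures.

Total series resistance ΣR = 16.2 + 39.6 + 6.07 + 1.97 + 68.2 = 132.0 kΩ.
R_{R_a..R_d} = 16.2 + 39.6 + 6.07 + 1.97 = 63.84 kΩ.
Voltage divider: V = V_s · (63.84 / 132.0) = 3.48 × 0.4835 = 1.683 V.

V ≈ 1.68 V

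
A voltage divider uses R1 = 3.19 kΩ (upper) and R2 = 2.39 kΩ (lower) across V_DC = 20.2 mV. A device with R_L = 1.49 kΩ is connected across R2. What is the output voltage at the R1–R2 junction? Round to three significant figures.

The load sits in parallel with R2, giving an effective lower resistance R2' = R2·R_L/(R2+R_L) = 0.9178 kΩ.
Now apply the divider: V_out = 20.2 × 0.2234 = 4.513 mV.

V_out ≈ 4.51 mV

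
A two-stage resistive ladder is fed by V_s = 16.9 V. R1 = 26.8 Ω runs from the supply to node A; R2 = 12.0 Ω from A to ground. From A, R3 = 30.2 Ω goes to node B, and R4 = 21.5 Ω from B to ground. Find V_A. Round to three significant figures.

The second stage (R3 + R4 = 51.70 Ω) loads node A in parallel with R2.
R2 ‖ (R3+R4) = 9.739 Ω.
V_A = 16.9 × 9.739/(26.8 + 9.739) = 4.505 V.

V_A ≈ 4.50 V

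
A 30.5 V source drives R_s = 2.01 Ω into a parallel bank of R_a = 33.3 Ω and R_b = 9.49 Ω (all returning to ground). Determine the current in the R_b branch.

I ≈ 2.53 A

Equivalent of the parallel group: R_p = 7.385 Ω.
V_A by voltage divider: V_A = 30.5 × 7.385/(2.01 + 7.385) = 23.97 V.
I(R_b) = V_A / R_b = 23.97/9.49 = 2.526 A.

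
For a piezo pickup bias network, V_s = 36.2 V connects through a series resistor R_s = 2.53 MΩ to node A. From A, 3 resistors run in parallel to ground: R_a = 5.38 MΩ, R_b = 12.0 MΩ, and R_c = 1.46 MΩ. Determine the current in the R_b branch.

Equivalent of the parallel group: R_p = 1.048 MΩ.
Node voltage V_A = V_s · R_p/(R_s + R_p) = 36.2 × 0.2929 = 10.60 V.
I(R_b) = V_A / R_b = 10.60/12.0 = 0.8836 µA.

I ≈ 0.884 µA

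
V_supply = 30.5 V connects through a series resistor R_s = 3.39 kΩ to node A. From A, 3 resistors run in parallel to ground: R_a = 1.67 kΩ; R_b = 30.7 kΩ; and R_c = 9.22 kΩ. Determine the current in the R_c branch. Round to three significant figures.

I ≈ 0.943 mA

Equivalent of the parallel group: R_p = 1.352 kΩ.
V_A = 30.5 × 1.352/4.742 = 8.694 V.
Branch current I = V_A/R_c = 8.694/9.22 = 0.9430 mA.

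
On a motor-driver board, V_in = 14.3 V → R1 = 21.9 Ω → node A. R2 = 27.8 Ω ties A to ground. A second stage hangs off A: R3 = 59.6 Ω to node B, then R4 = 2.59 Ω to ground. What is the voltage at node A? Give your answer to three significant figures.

Node A sees R2 in parallel with the series input of stage 2, R3 + R4 = 62.19 Ω.
Effective lower resistance at A: R2 ‖ 62.19 = 19.21 Ω.
So V_A = 14.3 × 0.4673 = 6.683 V.

V_A ≈ 6.68 V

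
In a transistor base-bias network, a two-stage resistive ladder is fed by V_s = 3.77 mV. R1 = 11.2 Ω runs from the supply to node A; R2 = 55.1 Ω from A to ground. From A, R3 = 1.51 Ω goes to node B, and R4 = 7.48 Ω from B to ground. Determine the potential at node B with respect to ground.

V_B ≈ 1.28 mV

Node A sees R2 in parallel with the series input of stage 2, R3 + R4 = 8.990 Ω.
R2 ‖ (R3+R4) = 7.729 Ω.
So V_A = 3.77 × 0.4083 = 1.539 mV.
Stage 2 is unloaded, so V_B = V_A · R4/(R3+R4) = 1.539 × 7.48/8.990 = 1.281 mV.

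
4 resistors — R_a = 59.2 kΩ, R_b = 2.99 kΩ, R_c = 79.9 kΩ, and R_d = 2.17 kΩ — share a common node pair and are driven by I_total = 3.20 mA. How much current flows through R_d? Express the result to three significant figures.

Total conductance ΣG = 1/59.2 + 1/2.99 + 1/79.9 + 1/2.17 = 0.8247 (units of 1/kΩ).
By the current-divider rule, I = I_total · G_k/ΣG = 3.20 × 0.5588 = 1.788 mA.

I ≈ 1.79 mA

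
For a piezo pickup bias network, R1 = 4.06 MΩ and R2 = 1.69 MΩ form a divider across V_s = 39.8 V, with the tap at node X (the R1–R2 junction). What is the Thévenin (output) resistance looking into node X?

R_th ≈ 1.19 MΩ

Looking into X with the source shorted: R_th = R1·R2/(R1+R2) = 4.060 × 1.69/5.750 = 1.193 MΩ.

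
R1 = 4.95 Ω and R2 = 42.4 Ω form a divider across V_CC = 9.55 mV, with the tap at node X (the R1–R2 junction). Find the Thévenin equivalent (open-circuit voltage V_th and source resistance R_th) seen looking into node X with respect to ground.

V_th ≈ 8.55 mV, R_th ≈ 4.43 Ω

Open-circuit (no load on X): V_th = V_CC · R2/(R1 + R2) = 9.55 × 42.4/(4.950 + 42.4) = 8.552 mV.
Zeroing V_CC shorts the top of R1 to ground, so R_th = R1 ‖ R2 = 4.433 Ω.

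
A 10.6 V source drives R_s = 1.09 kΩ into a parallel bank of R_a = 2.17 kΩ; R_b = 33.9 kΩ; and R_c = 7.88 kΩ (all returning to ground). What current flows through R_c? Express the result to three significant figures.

Parallel bank: R_p = 1/(1/2.17 + 1/33.9 + 1/7.88) = 1.620 kΩ.
Node voltage V_A = V_CC · R_p/(R_s + R_p) = 10.6 × 0.5978 = 6.337 V.
Branch current I = V_A/R_c = 6.337/7.88 = 0.8042 mA.

I ≈ 0.804 mA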